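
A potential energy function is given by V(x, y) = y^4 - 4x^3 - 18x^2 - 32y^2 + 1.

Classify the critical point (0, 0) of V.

The mixed partial ∂²V/∂x∂y is 0, so the Hessian at any point is diag(V_xx, V_yy) = diag(-12(2x + 3), 4(3y^2 - 16)).
At (0, 0): H = diag(-36, -64).
Both eigenvalues are negative, so H is negative definite: a local maximum.

local maximum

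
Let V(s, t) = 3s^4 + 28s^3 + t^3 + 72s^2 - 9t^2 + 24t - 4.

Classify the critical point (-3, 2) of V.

local maximum

The mixed partial ∂²V/∂s∂t is 0, so the Hessian at any point is diag(V_ss, V_tt) = diag(12(3s^2 + 14s + 12), 6(t - 3)).
At (-3, 2): H = diag(-36, -6).
Both eigenvalues are negative, so H is negative definite: a local maximum.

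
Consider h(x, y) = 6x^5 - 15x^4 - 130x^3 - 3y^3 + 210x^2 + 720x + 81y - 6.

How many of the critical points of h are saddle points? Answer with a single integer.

h separates as a function of x plus a function of y, so ∇h=0 decouples.
∂h/∂x = 30(x - 4)(x - 2)(x + 1)(x + 3) = 0 at x ∈ {-3, -1, 2, 4}; ∂h/∂y = -9(y - 3)(y + 3) = 0 at y ∈ {-3, 3}.
The Hessian is diagonal: diag(h_xx, h_yy). Second derivatives: h_xx(-3)=-2100, h_xx(-1)=900, h_xx(2)=-900, h_xx(4)=2100; h_yy(-3)=54, h_yy(3)=-54.
Saddle points occur where the two diagonal entries have opposite signs: (-3, -3), (-1, 3), (2, -3), (4, 3). Count: 4.

4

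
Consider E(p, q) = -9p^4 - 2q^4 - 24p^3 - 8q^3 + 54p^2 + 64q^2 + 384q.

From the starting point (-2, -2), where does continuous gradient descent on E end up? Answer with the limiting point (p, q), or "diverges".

E is separable, so gradient descent decouples: p follows -∂E/∂p, q follows -∂E/∂q.
∂E/∂p = -36p(p - 1)(p + 3); at p=-2 this is -216, so p increases.
∂E/∂q = -8(q - 4)(q + 3)(q + 4); at q=-2 this is 96, so q decreases.
p converges to its nearest critical value 0 (a local min of the p-part); q converges to -3. The iterate converges to (0, -3).

(0, -3)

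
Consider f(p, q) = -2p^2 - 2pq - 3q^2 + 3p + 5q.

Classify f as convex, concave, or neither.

concave

f is quadratic, so its Hessian is the constant matrix H = [[-4, -2], [-2, -6]].
det(H) = 20, tr(H) = -10.
det(H) > 0 and tr(H) < 0, so H is negative definite everywhere: concave.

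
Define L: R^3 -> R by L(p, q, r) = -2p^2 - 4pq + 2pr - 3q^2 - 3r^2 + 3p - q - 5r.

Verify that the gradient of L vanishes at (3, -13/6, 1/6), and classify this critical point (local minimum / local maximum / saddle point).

local maximum

∇L = (-4p - 4q + 2r + 3, -4p - 6q - 1, 2p - 6r - 5); substituting (3, -13/6, 1/6) gives ∇L = (0, 0, 0), so (3, -13/6, 1/6) is indeed a critical point.
The Hessian is constant: H = [[-4, -4, 2], [-4, -6, 0], [2, 0, -6]].
Leading principal minors: Δ₁ = -4, Δ₂ = 8, Δ₃ = -24.
The minors alternate sign starting negative (−, +, −), so H is negative definite: a local maximum.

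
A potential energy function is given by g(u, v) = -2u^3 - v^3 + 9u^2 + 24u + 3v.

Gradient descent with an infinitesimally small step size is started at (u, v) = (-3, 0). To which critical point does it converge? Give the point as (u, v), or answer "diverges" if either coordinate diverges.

g is separable, so gradient descent decouples: u follows -∂g/∂u, v follows -∂g/∂v.
∂g/∂u = -6(u - 4)(u + 1); at u=-3 this is -84, so u increases.
∂g/∂v = -3(v - 1)(v + 1); at v=0 this is 3, so v decreases.
u converges to its nearest critical value -1 (a local min of the u-part); v converges to -1. The iterate converges to (-1, -1).

(-1, -1)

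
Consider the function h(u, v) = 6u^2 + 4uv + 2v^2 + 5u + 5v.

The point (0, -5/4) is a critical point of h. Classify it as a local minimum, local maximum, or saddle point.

The Hessian of h is constant: H = [[12, 4], [4, 4]].
det(H) = 12·4 − 4² = 32.
det(H) > 0 and tr(H) = 16 > 0, so H is positive definite and the point is a local minimum.

local minimum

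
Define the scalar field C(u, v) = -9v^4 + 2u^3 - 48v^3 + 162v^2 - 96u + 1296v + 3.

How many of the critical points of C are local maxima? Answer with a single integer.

2

C separates as a function of u plus a function of v, so ∇C=0 decouples.
∂C/∂u = 6(u - 4)(u + 4) = 0 at u ∈ {-4, 4}; ∂C/∂v = -36(v - 3)(v + 3)(v + 4) = 0 at v ∈ {-4, -3, 3}.
The Hessian is diagonal: diag(C_uu, C_vv). Second derivatives: C_uu(-4)=-48, C_uu(4)=48; C_vv(-4)=-252, C_vv(-3)=216, C_vv(3)=-1512.
Local maxima occur where both diagonal entries negative: (-4, -4), (-4, 3). Count: 2.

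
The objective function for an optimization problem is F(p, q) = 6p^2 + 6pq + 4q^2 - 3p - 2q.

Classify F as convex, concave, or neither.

convex

F is quadratic, so its Hessian is the constant matrix H = [[12, 6], [6, 8]].
det(H) = 60, tr(H) = 20.
det(H) > 0 and tr(H) > 0, so H is positive definite everywhere: convex.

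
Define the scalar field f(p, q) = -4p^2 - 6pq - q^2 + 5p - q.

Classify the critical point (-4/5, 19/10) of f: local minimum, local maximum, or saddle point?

saddle point

The Hessian of f is constant: H = [[-8, -6], [-6, -2]].
det(H) = (-8)·(-2) − (-6)² = -20.
Since det(H) < 0, H is indefinite and the critical point is a saddle point.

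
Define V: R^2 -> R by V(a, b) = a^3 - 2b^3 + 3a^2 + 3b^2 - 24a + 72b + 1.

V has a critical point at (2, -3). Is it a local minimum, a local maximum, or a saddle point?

local minimum

The mixed partial ∂²V/∂a∂b is 0, so the Hessian at any point is diag(V_aa, V_bb) = diag(6(a + 1), 6(-2b + 1)).
At (2, -3): H = diag(18, 42).
Both eigenvalues are positive, so H is positive definite: a local minimum.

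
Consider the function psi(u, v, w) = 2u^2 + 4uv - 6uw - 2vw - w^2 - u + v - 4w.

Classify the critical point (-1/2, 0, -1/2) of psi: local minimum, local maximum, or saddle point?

saddle point

The Hessian is constant: H = [[4, 4, -6], [4, 0, -2], [-6, -2, -2]].
Leading principal minors: Δ₁ = 4, Δ₂ = -16, Δ₃ = 112.
The minors fit neither the all-positive nor the alternating-sign pattern, so H is indefinite: a saddle point.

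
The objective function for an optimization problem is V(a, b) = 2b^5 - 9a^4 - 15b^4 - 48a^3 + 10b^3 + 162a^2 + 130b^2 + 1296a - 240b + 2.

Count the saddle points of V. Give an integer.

V separates as a function of a plus a function of b, so ∇V=0 decouples.
∂V/∂a = -36(a - 3)(a + 3)(a + 4) = 0 at a ∈ {-4, -3, 3}; ∂V/∂b = 10(b - 4)(b - 3)(b - 1)(b + 2) = 0 at b ∈ {-2, 1, 3, 4}.
The Hessian is diagonal: diag(V_aa, V_bb). Second derivatives: V_aa(-4)=-252, V_aa(-3)=216, V_aa(3)=-1512; V_bb(-2)=-900, V_bb(1)=180, V_bb(3)=-100, V_bb(4)=180.
Saddle points occur where the two diagonal entries have opposite signs: (-4, 1), (-4, 4), (-3, -2), (-3, 3), (3, 1), (3, 4). Count: 6.

6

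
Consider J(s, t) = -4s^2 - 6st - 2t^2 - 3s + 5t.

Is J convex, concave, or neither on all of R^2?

neither

J is quadratic, so its Hessian is the constant matrix H = [[-8, -6], [-6, -4]].
det(H) = -4, tr(H) = -12.
det(H) < 0, so H is indefinite: neither convex nor concave.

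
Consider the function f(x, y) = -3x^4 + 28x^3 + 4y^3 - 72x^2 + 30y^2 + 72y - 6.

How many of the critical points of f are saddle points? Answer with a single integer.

3

f separates as a function of x plus a function of y, so ∇f=0 decouples.
∂f/∂x = -12x(x - 4)(x - 3) = 0 at x ∈ {0, 3, 4}; ∂f/∂y = 12(y + 2)(y + 3) = 0 at y ∈ {-3, -2}.
The Hessian is diagonal: diag(f_xx, f_yy). Second derivatives: f_xx(0)=-144, f_xx(3)=36, f_xx(4)=-48; f_yy(-3)=-12, f_yy(-2)=12.
Saddle points occur where the two diagonal entries have opposite signs: (0, -2), (3, -3), (4, -2). Count: 3.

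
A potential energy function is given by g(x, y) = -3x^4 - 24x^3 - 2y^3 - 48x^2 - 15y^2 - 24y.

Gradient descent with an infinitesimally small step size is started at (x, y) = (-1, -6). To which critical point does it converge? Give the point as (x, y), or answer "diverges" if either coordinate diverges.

g is separable, so gradient descent decouples: x follows -∂g/∂x, y follows -∂g/∂y.
∂g/∂x = -12x(x + 2)(x + 4); at x=-1 this is 36, so x decreases.
∂g/∂y = -6(y + 1)(y + 4); at y=-6 this is -60, so y increases.
x converges to its nearest critical value -2 (a local min of the x-part); y converges to -4. The iterate converges to (-2, -4).

(-2, -4)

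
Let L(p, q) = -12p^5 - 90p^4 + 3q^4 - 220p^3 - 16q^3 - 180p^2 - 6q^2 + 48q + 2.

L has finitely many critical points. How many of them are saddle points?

L separates as a function of p plus a function of q, so ∇L=0 decouples.
∂L/∂p = -60p(p + 1)(p + 2)(p + 3) = 0 at p ∈ {-3, -2, -1, 0}; ∂L/∂q = 12(q - 4)(q - 1)(q + 1) = 0 at q ∈ {-1, 1, 4}.
The Hessian is diagonal: diag(L_pp, L_qq). Second derivatives: L_pp(-3)=360, L_pp(-2)=-120, L_pp(-1)=120, L_pp(0)=-360; L_qq(-1)=120, L_qq(1)=-72, L_qq(4)=180.
Saddle points occur where the two diagonal entries have opposite signs: (-3, 1), (-2, -1), (-2, 4), (-1, 1), (0, -1), (0, 4). Count: 6.

6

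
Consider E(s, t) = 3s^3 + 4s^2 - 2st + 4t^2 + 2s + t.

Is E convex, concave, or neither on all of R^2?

The term 3s^3 is cubic, so the Hessian is not constant.
∂²E/∂s² = 18s + 8, which takes both signs as s varies (negative for sufficiently negative s). A diagonal entry of the Hessian changing sign means the Hessian is neither positive- nor negative-semidefinite on all of R^2.

neither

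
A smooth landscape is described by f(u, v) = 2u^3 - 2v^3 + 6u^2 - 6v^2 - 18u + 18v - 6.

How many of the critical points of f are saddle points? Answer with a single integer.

f separates as a function of u plus a function of v, so ∇f=0 decouples.
∂f/∂u = 6(u - 1)(u + 3) = 0 at u ∈ {-3, 1}; ∂f/∂v = -6(v - 1)(v + 3) = 0 at v ∈ {-3, 1}.
The Hessian is diagonal: diag(f_uu, f_vv). Second derivatives: f_uu(-3)=-24, f_uu(1)=24; f_vv(-3)=24, f_vv(1)=-24.
Saddle points occur where the two diagonal entries have opposite signs: (-3, -3), (1, 1). Count: 2.

2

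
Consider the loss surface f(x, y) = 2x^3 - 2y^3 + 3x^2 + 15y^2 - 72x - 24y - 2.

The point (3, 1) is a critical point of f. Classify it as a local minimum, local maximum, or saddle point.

local minimum

The mixed partial ∂²f/∂x∂y is 0, so the Hessian at any point is diag(f_xx, f_yy) = diag(6(2x + 1), 6(-2y + 5)).
At (3, 1): H = diag(42, 18).
Both eigenvalues are positive, so H is positive definite: a local minimum.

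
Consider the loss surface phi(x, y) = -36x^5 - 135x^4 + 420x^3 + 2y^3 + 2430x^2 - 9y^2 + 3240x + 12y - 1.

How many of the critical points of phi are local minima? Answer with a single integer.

phi separates as a function of x plus a function of y, so ∇phi=0 decouples.
∂phi/∂x = -180(x - 3)(x + 1)(x + 2)(x + 3) = 0 at x ∈ {-3, -2, -1, 3}; ∂phi/∂y = 6(y - 2)(y - 1) = 0 at y ∈ {1, 2}.
The Hessian is diagonal: diag(phi_xx, phi_yy). Second derivatives: phi_xx(-3)=2160, phi_xx(-2)=-900, phi_xx(-1)=1440, phi_xx(3)=-21600; phi_yy(1)=-6, phi_yy(2)=6.
Local minima occur where both diagonal entries positive: (-3, 2), (-1, 2). Count: 2.

2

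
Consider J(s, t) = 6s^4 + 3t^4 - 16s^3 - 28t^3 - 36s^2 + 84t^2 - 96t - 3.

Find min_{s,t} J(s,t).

-337

J(s,t) separates as P(s) + Q(t) − 3, so its minimum is min P + min Q − 3.
P'(s) = 24s(s - 3)(s + 1) vanishes at s ∈ {-1, 0, 3}; Q'(t) = 12(t - 4)(t - 2)(t - 1) vanishes at t ∈ {1, 2, 4}.
Local minima of P (where P''>0): P(-1)=-14, P(3)=-270. Local minima of Q: Q(1)=-37, Q(4)=-64.
So the global minimum of J is P(3) + Q(4) − 3 = -270 − 64 − 3 = -337, attained at (3, 4).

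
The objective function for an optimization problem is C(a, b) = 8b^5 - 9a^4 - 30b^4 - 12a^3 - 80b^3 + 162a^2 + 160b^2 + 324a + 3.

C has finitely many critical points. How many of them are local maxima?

4

C separates as a function of a plus a function of b, so ∇C=0 decouples.
∂C/∂a = -36(a - 3)(a + 1)(a + 3) = 0 at a ∈ {-3, -1, 3}; ∂C/∂b = 40b(b - 4)(b - 1)(b + 2) = 0 at b ∈ {-2, 0, 1, 4}.
The Hessian is diagonal: diag(C_aa, C_bb). Second derivatives: C_aa(-3)=-432, C_aa(-1)=288, C_aa(3)=-864; C_bb(-2)=-1440, C_bb(0)=320, C_bb(1)=-360, C_bb(4)=2880.
Local maxima occur where both diagonal entries negative: (-3, -2), (-3, 1), (3, -2), (3, 1). Count: 4.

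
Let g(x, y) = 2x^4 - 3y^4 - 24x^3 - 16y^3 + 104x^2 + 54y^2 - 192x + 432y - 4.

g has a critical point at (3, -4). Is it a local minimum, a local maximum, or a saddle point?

The mixed partial ∂²g/∂x∂y is 0, so the Hessian at any point is diag(g_xx, g_yy) = diag(8(3x^2 - 18x + 26), 12(-3y^2 - 8y + 9)).
At (3, -4): H = diag(-8, -84).
Both eigenvalues are negative, so H is negative definite: a local maximum.

local maximum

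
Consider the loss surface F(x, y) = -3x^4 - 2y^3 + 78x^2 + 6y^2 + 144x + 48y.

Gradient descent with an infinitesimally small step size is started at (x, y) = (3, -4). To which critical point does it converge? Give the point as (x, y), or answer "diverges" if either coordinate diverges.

(-1, -2)

F is separable, so gradient descent decouples: x follows -∂F/∂x, y follows -∂F/∂y.
∂F/∂x = -12(x - 4)(x + 1)(x + 3); at x=3 this is 288, so x decreases.
∂F/∂y = -6(y - 4)(y + 2); at y=-4 this is -96, so y increases.
x converges to its nearest critical value -1 (a local min of the x-part); y converges to -2. The iterate converges to (-1, -2).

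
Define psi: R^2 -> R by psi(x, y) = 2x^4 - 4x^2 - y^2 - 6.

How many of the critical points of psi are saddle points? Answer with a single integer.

2

psi separates as a function of x plus a function of y, so ∇psi=0 decouples.
∂psi/∂x = 8x(x - 1)(x + 1) = 0 at x ∈ {-1, 0, 1}; ∂psi/∂y = -2y = 0 at y ∈ {0}.
The Hessian is diagonal: diag(psi_xx, psi_yy). Second derivatives: psi_xx(-1)=16, psi_xx(0)=-8, psi_xx(1)=16; psi_yy(0)=-2.
Saddle points occur where the two diagonal entries have opposite signs: (-1, 0), (1, 0). Count: 2.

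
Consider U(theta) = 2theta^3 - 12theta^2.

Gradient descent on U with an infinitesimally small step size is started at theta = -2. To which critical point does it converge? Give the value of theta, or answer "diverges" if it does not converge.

diverges

U'(theta) = 6theta(theta - 4), so U'(-2) = 72.
Gradient descent moves in the -U' direction, i.e. theta is decreasing.
There is no critical point below theta=-2, and U' keeps the same sign, so the iterate runs off to −∞.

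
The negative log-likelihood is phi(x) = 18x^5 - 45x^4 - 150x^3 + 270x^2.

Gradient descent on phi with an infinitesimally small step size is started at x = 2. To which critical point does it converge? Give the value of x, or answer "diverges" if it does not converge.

3

phi'(x) = 90x(x - 3)(x - 1)(x + 2), so phi'(2) = -720.
Gradient descent moves in the -phi' direction, i.e. x is increasing.
The nearest critical point in that direction is x = 3, where phi'' = 2700 > 0 (a local minimum). The iterate converges there.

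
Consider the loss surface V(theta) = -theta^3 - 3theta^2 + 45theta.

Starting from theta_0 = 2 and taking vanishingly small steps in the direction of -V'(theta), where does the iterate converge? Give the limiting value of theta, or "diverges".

V'(theta) = -3(theta - 3)(theta + 5), so V'(2) = 21.
Gradient descent moves in the -V' direction, i.e. theta is decreasing.
The nearest critical point in that direction is theta = -5, where V'' = 24 > 0 (a local minimum). The iterate converges there.

-5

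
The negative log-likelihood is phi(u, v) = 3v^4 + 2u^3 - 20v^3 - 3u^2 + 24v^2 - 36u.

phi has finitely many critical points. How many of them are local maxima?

phi separates as a function of u plus a function of v, so ∇phi=0 decouples.
∂phi/∂u = 6(u - 3)(u + 2) = 0 at u ∈ {-2, 3}; ∂phi/∂v = 12v(v - 4)(v - 1) = 0 at v ∈ {0, 1, 4}.
The Hessian is diagonal: diag(phi_uu, phi_vv). Second derivatives: phi_uu(-2)=-30, phi_uu(3)=30; phi_vv(0)=48, phi_vv(1)=-36, phi_vv(4)=144.
Local maxima occur where both diagonal entries negative: (-2, 1). Count: 1.

1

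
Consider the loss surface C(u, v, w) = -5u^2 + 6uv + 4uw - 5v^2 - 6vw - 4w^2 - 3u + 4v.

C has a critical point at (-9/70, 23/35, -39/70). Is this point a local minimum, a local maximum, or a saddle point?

local maximum

The Hessian is constant: H = [[-10, 6, 4], [6, -10, -6], [4, -6, -8]].
Leading principal minors: Δ₁ = -10, Δ₂ = 64, Δ₃ = -280.
The minors alternate sign starting negative (−, +, −), so H is negative definite: a local maximum.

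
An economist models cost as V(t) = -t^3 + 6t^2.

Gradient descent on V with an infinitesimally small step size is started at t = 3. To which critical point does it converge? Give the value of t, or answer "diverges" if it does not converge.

0

V'(t) = -3t(t - 4), so V'(3) = 9.
Gradient descent moves in the -V' direction, i.e. t is decreasing.
The nearest critical point in that direction is t = 0, where V'' = 12 > 0 (a local minimum). The iterate converges there.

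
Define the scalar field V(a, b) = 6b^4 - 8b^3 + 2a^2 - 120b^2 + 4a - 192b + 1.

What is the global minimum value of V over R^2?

-1665

V(a,b) separates as P(a) + Q(b) + 1, so its minimum is min P + min Q + 1.
P'(a) = 4a + 4 vanishes at a ∈ {-1}; Q'(b) = 24(b - 4)(b + 1)(b + 2) vanishes at b ∈ {-2, -1, 4}.
Local minima of P (where P''>0): P(-1)=-2. Local minima of Q: Q(-2)=64, Q(4)=-1664.
So the global minimum of V is P(-1) + Q(4) + 1 = -2 − 1664 + 1 = -1665, attained at (-1, 4).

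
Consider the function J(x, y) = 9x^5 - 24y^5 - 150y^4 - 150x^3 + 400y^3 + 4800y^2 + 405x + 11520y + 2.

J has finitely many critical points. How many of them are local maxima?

J separates as a function of x plus a function of y, so ∇J=0 decouples.
∂J/∂x = 45(x - 3)(x - 1)(x + 1)(x + 3) = 0 at x ∈ {-3, -1, 1, 3}; ∂J/∂y = -120(y - 4)(y + 2)(y + 3)(y + 4) = 0 at y ∈ {-4, -3, -2, 4}.
The Hessian is diagonal: diag(J_xx, J_yy). Second derivatives: J_xx(-3)=-2160, J_xx(-1)=720, J_xx(1)=-720, J_xx(3)=2160; J_yy(-4)=1920, J_yy(-3)=-840, J_yy(-2)=1440, J_yy(4)=-40320.
Local maxima occur where both diagonal entries negative: (-3, -3), (-3, 4), (1, -3), (1, 4). Count: 4.

4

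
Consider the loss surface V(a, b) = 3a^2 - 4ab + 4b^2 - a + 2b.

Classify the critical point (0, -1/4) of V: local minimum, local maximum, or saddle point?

The Hessian of V is constant: H = [[6, -4], [-4, 8]].
det(H) = 6·8 − (-4)² = 32.
det(H) > 0 and tr(H) = 14 > 0, so H is positive definite and the point is a local minimum.

local minimum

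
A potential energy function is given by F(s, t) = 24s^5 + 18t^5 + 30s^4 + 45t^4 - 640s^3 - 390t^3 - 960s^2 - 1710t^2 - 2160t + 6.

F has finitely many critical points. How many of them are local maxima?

4

F separates as a function of s plus a function of t, so ∇F=0 decouples.
∂F/∂s = 120s(s - 4)(s + 1)(s + 4) = 0 at s ∈ {-4, -1, 0, 4}; ∂F/∂t = 90(t - 4)(t + 1)(t + 2)(t + 3) = 0 at t ∈ {-3, -2, -1, 4}.
The Hessian is diagonal: diag(F_ss, F_tt). Second derivatives: F_ss(-4)=-11520, F_ss(-1)=1800, F_ss(0)=-1920, F_ss(4)=19200; F_tt(-3)=-1260, F_tt(-2)=540, F_tt(-1)=-900, F_tt(4)=18900.
Local maxima occur where both diagonal entries negative: (-4, -3), (-4, -1), (0, -3), (0, -1). Count: 4.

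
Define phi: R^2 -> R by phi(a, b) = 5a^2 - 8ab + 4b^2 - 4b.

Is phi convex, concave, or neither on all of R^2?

convex

phi is quadratic, so its Hessian is the constant matrix H = [[10, -8], [-8, 8]].
det(H) = 16, tr(H) = 18.
det(H) > 0 and tr(H) > 0, so H is positive definite everywhere: convex.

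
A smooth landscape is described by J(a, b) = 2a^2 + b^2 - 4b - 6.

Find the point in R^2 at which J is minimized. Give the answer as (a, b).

(0, 2)

J(a,b) separates as P(a) + Q(b) − 6, so its minimum is min P + min Q − 6.
P'(a) = 4a vanishes at a ∈ {0}; Q'(b) = 2b - 4 vanishes at b ∈ {2}.
Local minima of P (where P''>0): P(0)=0. Local minima of Q: Q(2)=-4.
So the global minimum of J is P(0) + Q(2) − 6 = 0 − 4 − 6 = -10, attained at (0, 2).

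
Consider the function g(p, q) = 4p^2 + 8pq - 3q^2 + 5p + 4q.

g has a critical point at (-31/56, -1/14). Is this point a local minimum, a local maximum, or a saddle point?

The Hessian of g is constant: H = [[8, 8], [8, -6]].
det(H) = 8·(-6) − 8² = -112.
Since det(H) < 0, H is indefinite and the critical point is a saddle point.

saddle point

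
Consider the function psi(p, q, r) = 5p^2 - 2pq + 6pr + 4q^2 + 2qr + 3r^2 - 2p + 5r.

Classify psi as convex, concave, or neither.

psi is quadratic, so its Hessian is the constant matrix H = [[10, -2, 6], [-2, 8, 2], [6, 2, 6]].
Leading principal minors: 10, 76, 80.
All positive ⇒ H ≻ 0 ⇒ convex.

convex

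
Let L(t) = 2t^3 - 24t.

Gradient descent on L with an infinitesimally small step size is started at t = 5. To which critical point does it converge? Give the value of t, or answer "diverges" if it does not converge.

L'(t) = 6(t - 2)(t + 2), so L'(5) = 126.
Gradient descent moves in the -L' direction, i.e. t is decreasing.
The nearest critical point in that direction is t = 2, where L'' = 24 > 0 (a local minimum). The iterate converges there.

2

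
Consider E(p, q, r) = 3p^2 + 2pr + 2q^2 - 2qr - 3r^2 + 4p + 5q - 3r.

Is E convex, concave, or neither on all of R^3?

E is quadratic, so its Hessian is the constant matrix H = [[6, 0, 2], [0, 4, -2], [2, -2, -6]].
Leading principal minors: 6, 24, -184.
Neither pattern holds ⇒ H is indefinite ⇒ neither convex nor concave.

neither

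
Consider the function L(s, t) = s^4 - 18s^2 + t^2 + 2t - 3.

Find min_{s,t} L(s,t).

-85

L(s,t) separates as P(s) + Q(t) − 3, so its minimum is min P + min Q − 3.
P'(s) = 4s(s - 3)(s + 3) vanishes at s ∈ {-3, 0, 3}; Q'(t) = 2(t + 1) vanishes at t ∈ {-1}.
Local minima of P (where P''>0): P(-3)=-81, P(3)=-81. Local minima of Q: Q(-1)=-1.
So the global minimum of L is P(-3) + Q(-1) − 3 = -81 − 1 − 3 = -85, attained at (-3, -1).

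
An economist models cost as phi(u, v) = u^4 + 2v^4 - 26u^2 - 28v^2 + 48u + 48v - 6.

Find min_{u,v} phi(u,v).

phi(u,v) separates as P(u) + Q(v) − 6, so its minimum is min P + min Q − 6.
P'(u) = 4(u - 3)(u - 1)(u + 4) vanishes at u ∈ {-4, 1, 3}; Q'(v) = 8(v - 2)(v - 1)(v + 3) vanishes at v ∈ {-3, 1, 2}.
Local minima of P (where P''>0): P(-4)=-352, P(3)=-9. Local minima of Q: Q(-3)=-234, Q(2)=16.
So the global minimum of phi is P(-4) + Q(-3) − 6 = -352 − 234 − 6 = -592, attained at (-4, -3).

-592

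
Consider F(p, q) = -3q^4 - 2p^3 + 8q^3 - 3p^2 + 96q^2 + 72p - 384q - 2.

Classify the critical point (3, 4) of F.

The mixed partial ∂²F/∂p∂q is 0, so the Hessian at any point is diag(F_pp, F_qq) = diag(-6(2p + 1), 12(-3q^2 + 4q + 16)).
At (3, 4): H = diag(-42, -192).
Both eigenvalues are negative, so H is negative definite: a local maximum.

local maximum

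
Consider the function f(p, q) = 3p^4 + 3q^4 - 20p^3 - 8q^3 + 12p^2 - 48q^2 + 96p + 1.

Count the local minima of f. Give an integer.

f separates as a function of p plus a function of q, so ∇f=0 decouples.
∂f/∂p = 12(p - 4)(p - 2)(p + 1) = 0 at p ∈ {-1, 2, 4}; ∂f/∂q = 12q(q - 4)(q + 2) = 0 at q ∈ {-2, 0, 4}.
The Hessian is diagonal: diag(f_pp, f_qq). Second derivatives: f_pp(-1)=180, f_pp(2)=-72, f_pp(4)=120; f_qq(-2)=144, f_qq(0)=-96, f_qq(4)=288.
Local minima occur where both diagonal entries positive: (-1, -2), (-1, 4), (4, -2), (4, 4). Count: 4.

4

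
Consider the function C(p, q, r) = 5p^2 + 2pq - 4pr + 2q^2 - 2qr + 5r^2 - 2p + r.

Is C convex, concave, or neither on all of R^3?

convex

C is quadratic, so its Hessian is the constant matrix H = [[10, 2, -4], [2, 4, -2], [-4, -2, 10]].
Leading principal minors: 10, 36, 288.
All positive ⇒ H ≻ 0 ⇒ convex.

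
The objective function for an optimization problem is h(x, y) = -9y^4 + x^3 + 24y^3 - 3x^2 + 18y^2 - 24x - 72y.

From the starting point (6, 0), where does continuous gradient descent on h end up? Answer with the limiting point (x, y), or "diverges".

h is separable, so gradient descent decouples: x follows -∂h/∂x, y follows -∂h/∂y.
∂h/∂x = 3(x - 4)(x + 2); at x=6 this is 48, so x decreases.
∂h/∂y = -36(y - 2)(y - 1)(y + 1); at y=0 this is -72, so y increases.
x converges to its nearest critical value 4 (a local min of the x-part); y converges to 1. The iterate converges to (4, 1).

(4, 1)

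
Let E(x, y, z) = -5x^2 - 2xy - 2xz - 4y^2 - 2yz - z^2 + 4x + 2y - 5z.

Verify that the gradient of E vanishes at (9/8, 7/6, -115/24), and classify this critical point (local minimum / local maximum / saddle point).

∇E = (-10x - 2y - 2z + 4, -2x - 8y - 2z + 2, -2x - 2y - 2z - 5); substituting (9/8, 7/6, -115/24) gives ∇E = (0, 0, 0), so (9/8, 7/6, -115/24) is indeed a critical point.
The Hessian is constant: H = [[-10, -2, -2], [-2, -8, -2], [-2, -2, -2]].
Leading principal minors: Δ₁ = -10, Δ₂ = 76, Δ₃ = -96.
The minors alternate sign starting negative (−, +, −), so H is negative definite: a local maximum.

local maximum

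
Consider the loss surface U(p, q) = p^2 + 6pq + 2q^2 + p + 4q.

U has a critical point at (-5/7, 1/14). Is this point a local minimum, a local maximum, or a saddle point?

saddle point

The Hessian of U is constant: H = [[2, 6], [6, 4]].
det(H) = 2·4 − 6² = -28.
Since det(H) < 0, H is indefinite and the critical point is a saddle point.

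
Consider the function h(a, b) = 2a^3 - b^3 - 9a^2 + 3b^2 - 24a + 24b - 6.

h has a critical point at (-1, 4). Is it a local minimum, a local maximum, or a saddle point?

local maximum

The mixed partial ∂²h/∂a∂b is 0, so the Hessian at any point is diag(h_aa, h_bb) = diag(6(2a - 3), 6(-b + 1)).
At (-1, 4): H = diag(-30, -18).
Both eigenvalues are negative, so H is negative definite: a local maximum.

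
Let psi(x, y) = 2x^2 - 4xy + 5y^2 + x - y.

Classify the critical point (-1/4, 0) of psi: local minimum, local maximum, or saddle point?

The Hessian of psi is constant: H = [[4, -4], [-4, 10]].
det(H) = 4·10 − (-4)² = 24.
det(H) > 0 and tr(H) = 14 > 0, so H is positive definite and the point is a local minimum.

local minimum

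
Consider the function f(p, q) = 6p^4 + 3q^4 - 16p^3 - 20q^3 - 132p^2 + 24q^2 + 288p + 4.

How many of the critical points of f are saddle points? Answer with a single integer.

f separates as a function of p plus a function of q, so ∇f=0 decouples.
∂f/∂p = 24(p - 4)(p - 1)(p + 3) = 0 at p ∈ {-3, 1, 4}; ∂f/∂q = 12q(q - 4)(q - 1) = 0 at q ∈ {0, 1, 4}.
The Hessian is diagonal: diag(f_pp, f_qq). Second derivatives: f_pp(-3)=672, f_pp(1)=-288, f_pp(4)=504; f_qq(0)=48, f_qq(1)=-36, f_qq(4)=144.
Saddle points occur where the two diagonal entries have opposite signs: (-3, 1), (1, 0), (1, 4), (4, 1). Count: 4.

4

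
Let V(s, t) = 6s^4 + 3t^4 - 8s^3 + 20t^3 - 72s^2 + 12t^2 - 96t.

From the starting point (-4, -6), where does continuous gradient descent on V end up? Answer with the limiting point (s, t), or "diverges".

(-2, -4)

V is separable, so gradient descent decouples: s follows -∂V/∂s, t follows -∂V/∂t.
∂V/∂s = 24s(s - 3)(s + 2); at s=-4 this is -1344, so s increases.
∂V/∂t = 12(t - 1)(t + 2)(t + 4); at t=-6 this is -672, so t increases.
s converges to its nearest critical value -2 (a local min of the s-part); t converges to -4. The iterate converges to (-2, -4).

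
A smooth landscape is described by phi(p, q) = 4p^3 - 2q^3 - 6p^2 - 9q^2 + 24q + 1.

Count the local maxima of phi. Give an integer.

1

phi separates as a function of p plus a function of q, so ∇phi=0 decouples.
∂phi/∂p = 12p(p - 1) = 0 at p ∈ {0, 1}; ∂phi/∂q = -6(q - 1)(q + 4) = 0 at q ∈ {-4, 1}.
The Hessian is diagonal: diag(phi_pp, phi_qq). Second derivatives: phi_pp(0)=-12, phi_pp(1)=12; phi_qq(-4)=30, phi_qq(1)=-30.
Local maxima occur where both diagonal entries negative: (0, 1). Count: 1.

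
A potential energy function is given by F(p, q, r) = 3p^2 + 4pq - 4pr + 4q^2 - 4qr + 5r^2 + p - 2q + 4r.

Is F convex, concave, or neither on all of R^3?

convex

F is quadratic, so its Hessian is the constant matrix H = [[6, 4, -4], [4, 8, -4], [-4, -4, 10]].
Leading principal minors: 6, 32, 224.
All positive ⇒ H ≻ 0 ⇒ convex.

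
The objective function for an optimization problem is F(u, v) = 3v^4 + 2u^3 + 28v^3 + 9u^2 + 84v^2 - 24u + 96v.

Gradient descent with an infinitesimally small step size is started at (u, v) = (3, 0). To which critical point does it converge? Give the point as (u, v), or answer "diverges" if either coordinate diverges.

(1, -1)

F is separable, so gradient descent decouples: u follows -∂F/∂u, v follows -∂F/∂v.
∂F/∂u = 6(u - 1)(u + 4); at u=3 this is 84, so u decreases.
∂F/∂v = 12(v + 1)(v + 2)(v + 4); at v=0 this is 96, so v decreases.
u converges to its nearest critical value 1 (a local min of the u-part); v converges to -1. The iterate converges to (1, -1).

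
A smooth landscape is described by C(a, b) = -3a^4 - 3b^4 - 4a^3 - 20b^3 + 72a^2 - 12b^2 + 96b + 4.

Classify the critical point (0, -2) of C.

The mixed partial ∂²C/∂a∂b is 0, so the Hessian at any point is diag(C_aa, C_bb) = diag(12(-3a^2 - 2a + 12), -12(3b^2 + 10b + 2)).
At (0, -2): H = diag(144, 72).
Both eigenvalues are positive, so H is positive definite: a local minimum.

local minimum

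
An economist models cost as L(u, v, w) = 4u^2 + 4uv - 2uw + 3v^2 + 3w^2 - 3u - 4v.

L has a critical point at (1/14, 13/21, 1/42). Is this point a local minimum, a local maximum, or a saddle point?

local minimum

The Hessian is constant: H = [[8, 4, -2], [4, 6, 0], [-2, 0, 6]].
Leading principal minors: Δ₁ = 8, Δ₂ = 32, Δ₃ = 168.
All leading minors are positive, so H is positive definite: a local minimum.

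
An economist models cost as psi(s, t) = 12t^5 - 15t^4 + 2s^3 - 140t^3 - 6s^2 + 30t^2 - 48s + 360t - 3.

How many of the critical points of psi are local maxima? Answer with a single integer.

2

psi separates as a function of s plus a function of t, so ∇psi=0 decouples.
∂psi/∂s = 6(s - 4)(s + 2) = 0 at s ∈ {-2, 4}; ∂psi/∂t = 60(t - 3)(t - 1)(t + 1)(t + 2) = 0 at t ∈ {-2, -1, 1, 3}.
The Hessian is diagonal: diag(psi_ss, psi_tt). Second derivatives: psi_ss(-2)=-36, psi_ss(4)=36; psi_tt(-2)=-900, psi_tt(-1)=480, psi_tt(1)=-720, psi_tt(3)=2400.
Local maxima occur where both diagonal entries negative: (-2, -2), (-2, 1). Count: 2.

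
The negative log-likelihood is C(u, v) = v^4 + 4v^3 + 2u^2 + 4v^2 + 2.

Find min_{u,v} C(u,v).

C(u,v) separates as P(u) + Q(v) + 2, so its minimum is min P + min Q + 2.
P'(u) = 4u vanishes at u ∈ {0}; Q'(v) = 4v(v + 1)(v + 2) vanishes at v ∈ {-2, -1, 0}.
Local minima of P (where P''>0): P(0)=0. Local minima of Q: Q(-2)=0, Q(0)=0.
So the global minimum of C is P(0) + Q(-2) + 2 = 0 + 0 + 2 = 2, attained at (0, -2).

2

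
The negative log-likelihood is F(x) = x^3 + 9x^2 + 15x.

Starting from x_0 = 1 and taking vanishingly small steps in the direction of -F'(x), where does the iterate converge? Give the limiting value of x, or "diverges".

-1

F'(x) = 3(x + 1)(x + 5), so F'(1) = 36.
Gradient descent moves in the -F' direction, i.e. x is decreasing.
The nearest critical point in that direction is x = -1, where F'' = 12 > 0 (a local minimum). The iterate converges there.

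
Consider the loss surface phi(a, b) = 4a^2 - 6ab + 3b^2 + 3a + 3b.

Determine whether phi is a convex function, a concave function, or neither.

phi is quadratic, so its Hessian is the constant matrix H = [[8, -6], [-6, 6]].
det(H) = 12, tr(H) = 14.
det(H) > 0 and tr(H) > 0, so H is positive definite everywhere: convex.

convex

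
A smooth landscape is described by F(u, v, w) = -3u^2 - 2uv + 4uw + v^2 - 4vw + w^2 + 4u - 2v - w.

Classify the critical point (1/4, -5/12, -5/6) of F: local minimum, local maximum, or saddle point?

The Hessian is constant: H = [[-6, -2, 4], [-2, 2, -4], [4, -4, 2]].
Leading principal minors: Δ₁ = -6, Δ₂ = -16, Δ₃ = 96.
The minors fit neither the all-positive nor the alternating-sign pattern, so H is indefinite: a saddle point.

saddle point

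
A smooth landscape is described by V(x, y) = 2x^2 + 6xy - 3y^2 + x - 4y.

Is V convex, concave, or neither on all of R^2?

V is quadratic, so its Hessian is the constant matrix H = [[4, 6], [6, -6]].
det(H) = -60, tr(H) = -2.
det(H) < 0, so H is indefinite: neither convex nor concave.

neither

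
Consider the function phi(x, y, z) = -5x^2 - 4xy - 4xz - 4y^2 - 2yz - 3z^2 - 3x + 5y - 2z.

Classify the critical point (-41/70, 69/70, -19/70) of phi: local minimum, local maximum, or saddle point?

local maximum

The Hessian is constant: H = [[-10, -4, -4], [-4, -8, -2], [-4, -2, -6]].
Leading principal minors: Δ₁ = -10, Δ₂ = 64, Δ₃ = -280.
The minors alternate sign starting negative (−, +, −), so H is negative definite: a local maximum.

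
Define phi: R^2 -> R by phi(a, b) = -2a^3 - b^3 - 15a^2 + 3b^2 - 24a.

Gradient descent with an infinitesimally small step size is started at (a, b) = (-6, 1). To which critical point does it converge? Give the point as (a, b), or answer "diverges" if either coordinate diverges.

(-4, 0)

phi is separable, so gradient descent decouples: a follows -∂phi/∂a, b follows -∂phi/∂b.
∂phi/∂a = -6(a + 1)(a + 4); at a=-6 this is -60, so a increases.
∂phi/∂b = -3b(b - 2); at b=1 this is 3, so b decreases.
a converges to its nearest critical value -4 (a local min of the a-part); b converges to 0. The iterate converges to (-4, 0).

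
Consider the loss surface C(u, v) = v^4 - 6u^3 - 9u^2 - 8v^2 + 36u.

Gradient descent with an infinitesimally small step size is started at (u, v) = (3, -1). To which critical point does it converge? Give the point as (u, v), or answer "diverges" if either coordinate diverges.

diverges

C is separable, so gradient descent decouples: u follows -∂C/∂u, v follows -∂C/∂v.
∂C/∂u = -18(u - 1)(u + 2); at u=3 this is -180, so u increases.
∂C/∂v = 4v(v - 2)(v + 2); at v=-1 this is 12, so v decreases.
The u-coordinate has no critical point in that direction and runs off to infinity.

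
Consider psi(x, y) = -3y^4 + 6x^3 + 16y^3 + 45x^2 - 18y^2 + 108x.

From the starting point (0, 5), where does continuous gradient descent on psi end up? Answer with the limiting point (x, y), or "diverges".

psi is separable, so gradient descent decouples: x follows -∂psi/∂x, y follows -∂psi/∂y.
∂psi/∂x = 18(x + 2)(x + 3); at x=0 this is 108, so x decreases.
∂psi/∂y = -12y(y - 3)(y - 1); at y=5 this is -480, so y increases.
The y-coordinate has no critical point in that direction and runs off to infinity.

diverges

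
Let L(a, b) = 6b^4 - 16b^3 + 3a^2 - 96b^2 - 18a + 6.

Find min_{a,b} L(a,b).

-1045

L(a,b) separates as P(a) + Q(b) + 6, so its minimum is min P + min Q + 6.
P'(a) = 6a - 18 vanishes at a ∈ {3}; Q'(b) = 24b(b - 4)(b + 2) vanishes at b ∈ {-2, 0, 4}.
Local minima of P (where P''>0): P(3)=-27. Local minima of Q: Q(-2)=-160, Q(4)=-1024.
So the global minimum of L is P(3) + Q(4) + 6 = -27 − 1024 + 6 = -1045, attained at (3, 4).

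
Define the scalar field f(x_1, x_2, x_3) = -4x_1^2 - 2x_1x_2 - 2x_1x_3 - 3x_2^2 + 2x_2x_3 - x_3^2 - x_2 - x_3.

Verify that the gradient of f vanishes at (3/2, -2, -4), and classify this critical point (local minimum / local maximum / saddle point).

local maximum

∇f = (-8x_1 - 2x_2 - 2x_3, -2x_1 - 6x_2 + 2x_3 - 1, -2x_1 + 2x_2 - 2x_3 - 1); substituting (3/2, -2, -4) gives ∇f = (0, 0, 0), so (3/2, -2, -4) is indeed a critical point.
The Hessian is constant: H = [[-8, -2, -2], [-2, -6, 2], [-2, 2, -2]].
Leading principal minors: Δ₁ = -8, Δ₂ = 44, Δ₃ = -16.
The minors alternate sign starting negative (−, +, −), so H is negative definite: a local maximum.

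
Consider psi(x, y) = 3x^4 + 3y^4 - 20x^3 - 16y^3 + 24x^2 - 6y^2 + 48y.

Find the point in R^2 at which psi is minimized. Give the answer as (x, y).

psi(x,y) separates as P(x) + Q(y), so its minimum is min P + min Q.
P'(x) = 12x(x - 4)(x - 1) vanishes at x ∈ {0, 1, 4}; Q'(y) = 12(y - 4)(y - 1)(y + 1) vanishes at y ∈ {-1, 1, 4}.
Local minima of P (where P''>0): P(0)=0, P(4)=-128. Local minima of Q: Q(-1)=-35, Q(4)=-160.
So the global minimum of psi is P(4) + Q(4) = -128 − 160 = -288, attained at (4, 4).

(4, 4)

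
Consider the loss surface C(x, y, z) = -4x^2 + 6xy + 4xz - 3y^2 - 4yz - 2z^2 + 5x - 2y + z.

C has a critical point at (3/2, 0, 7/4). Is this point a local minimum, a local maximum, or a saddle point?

local maximum

The Hessian is constant: H = [[-8, 6, 4], [6, -6, -4], [4, -4, -4]].
Leading principal minors: Δ₁ = -8, Δ₂ = 12, Δ₃ = -16.
The minors alternate sign starting negative (−, +, −), so H is negative definite: a local maximum.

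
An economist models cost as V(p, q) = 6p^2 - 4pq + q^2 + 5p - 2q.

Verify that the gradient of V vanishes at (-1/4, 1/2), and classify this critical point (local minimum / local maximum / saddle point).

∇V = (12p - 4q + 5, -4p + 2q - 2); substituting (-1/4, 1/2) gives ∇V = (0, 0), so (-1/4, 1/2) is indeed a critical point.
The Hessian of V is constant: H = [[12, -4], [-4, 2]].
det(H) = 12·2 − (-4)² = 8.
det(H) > 0 and tr(H) = 14 > 0, so H is positive definite and the point is a local minimum.

local minimum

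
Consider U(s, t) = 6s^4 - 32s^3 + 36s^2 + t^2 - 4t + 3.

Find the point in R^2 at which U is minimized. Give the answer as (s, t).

(3, 2)

U(s,t) separates as P(s) + Q(t) + 3, so its minimum is min P + min Q + 3.
P'(s) = 24s(s - 3)(s - 1) vanishes at s ∈ {0, 1, 3}; Q'(t) = 2(t - 2) vanishes at t ∈ {2}.
Local minima of P (where P''>0): P(0)=0, P(3)=-54. Local minima of Q: Q(2)=-4.
So the global minimum of U is P(3) + Q(2) + 3 = -54 − 4 + 3 = -55, attained at (3, 2).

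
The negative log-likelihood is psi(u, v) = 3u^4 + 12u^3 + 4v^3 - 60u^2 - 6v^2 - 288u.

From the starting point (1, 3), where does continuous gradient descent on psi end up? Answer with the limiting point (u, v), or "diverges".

psi is separable, so gradient descent decouples: u follows -∂psi/∂u, v follows -∂psi/∂v.
∂psi/∂u = 12(u - 3)(u + 2)(u + 4); at u=1 this is -360, so u increases.
∂psi/∂v = 12v(v - 1); at v=3 this is 72, so v decreases.
u converges to its nearest critical value 3 (a local min of the u-part); v converges to 1. The iterate converges to (3, 1).

(3, 1)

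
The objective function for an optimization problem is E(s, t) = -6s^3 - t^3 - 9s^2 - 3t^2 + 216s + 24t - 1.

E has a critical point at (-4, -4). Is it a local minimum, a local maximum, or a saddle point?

local minimum

The mixed partial ∂²E/∂s∂t is 0, so the Hessian at any point is diag(E_ss, E_tt) = diag(-18(2s + 1), -6(t + 1)).
At (-4, -4): H = diag(126, 18).
Both eigenvalues are positive, so H is positive definite: a local minimum.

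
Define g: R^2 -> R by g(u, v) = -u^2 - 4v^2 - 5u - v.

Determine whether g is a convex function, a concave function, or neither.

g is quadratic, so its Hessian is the constant matrix H = [[-2, 0], [0, -8]].
det(H) = 16, tr(H) = -10.
det(H) > 0 and tr(H) < 0, so H is negative definite everywhere: concave.

concave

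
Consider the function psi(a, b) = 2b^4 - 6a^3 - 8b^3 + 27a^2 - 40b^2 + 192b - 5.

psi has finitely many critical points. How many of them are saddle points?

3

psi separates as a function of a plus a function of b, so ∇psi=0 decouples.
∂psi/∂a = -18a(a - 3) = 0 at a ∈ {0, 3}; ∂psi/∂b = 8(b - 4)(b - 2)(b + 3) = 0 at b ∈ {-3, 2, 4}.
The Hessian is diagonal: diag(psi_aa, psi_bb). Second derivatives: psi_aa(0)=54, psi_aa(3)=-54; psi_bb(-3)=280, psi_bb(2)=-80, psi_bb(4)=112.
Saddle points occur where the two diagonal entries have opposite signs: (0, 2), (3, -3), (3, 4). Count: 3.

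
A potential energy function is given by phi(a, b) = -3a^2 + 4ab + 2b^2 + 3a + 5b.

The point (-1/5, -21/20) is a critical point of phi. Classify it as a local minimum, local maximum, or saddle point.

saddle point

The Hessian of phi is constant: H = [[-6, 4], [4, 4]].
det(H) = (-6)·4 − 4² = -40.
Since det(H) < 0, H is indefinite and the critical point is a saddle point.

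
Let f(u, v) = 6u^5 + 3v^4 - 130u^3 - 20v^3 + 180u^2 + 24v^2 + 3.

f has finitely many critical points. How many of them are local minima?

4

f separates as a function of u plus a function of v, so ∇f=0 decouples.
∂f/∂u = 30u(u - 3)(u - 1)(u + 4) = 0 at u ∈ {-4, 0, 1, 3}; ∂f/∂v = 12v(v - 4)(v - 1) = 0 at v ∈ {0, 1, 4}.
The Hessian is diagonal: diag(f_uu, f_vv). Second derivatives: f_uu(-4)=-4200, f_uu(0)=360, f_uu(1)=-300, f_uu(3)=1260; f_vv(0)=48, f_vv(1)=-36, f_vv(4)=144.
Local minima occur where both diagonal entries positive: (0, 0), (0, 4), (3, 0), (3, 4). Count: 4.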